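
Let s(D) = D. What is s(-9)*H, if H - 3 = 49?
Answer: -468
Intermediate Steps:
H = 52 (H = 3 + 49 = 52)
s(-9)*H = -9*52 = -468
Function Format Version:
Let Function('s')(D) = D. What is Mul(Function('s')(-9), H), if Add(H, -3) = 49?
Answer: -468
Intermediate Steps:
H = 52 (H = Add(3, 49) = 52)
Mul(Function('s')(-9), H) = Mul(-9, 52) = -468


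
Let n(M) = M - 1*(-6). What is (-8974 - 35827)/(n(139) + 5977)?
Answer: -44801/6122 ≈ -7.3180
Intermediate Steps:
n(M) = 6 + M (n(M) = M + 6 = 6 + M)
(-8974 - 35827)/(n(139) + 5977) = (-8974 - 35827)/((6 + 139) + 5977) = -44801/(145 + 5977) = -44801/6122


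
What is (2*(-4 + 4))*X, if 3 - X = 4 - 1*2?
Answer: 0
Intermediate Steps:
X = 1 (X = 3 - (4 - 1*2) = 3 - (4 - 2) = 3 - 1*2 = 3 - 2 = 1)
(2*(-4 + 4))*X = (2*(-4 + 4))*1 = (2*0)*1 = 0*1 = 0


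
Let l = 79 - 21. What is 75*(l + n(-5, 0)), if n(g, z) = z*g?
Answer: 4350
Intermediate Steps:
l = 58
n(g, z) = g*z
75*(l + n(-5, 0)) = 75*(58 - 5*0) = 75*(58 + 0) = 75*58 = 4350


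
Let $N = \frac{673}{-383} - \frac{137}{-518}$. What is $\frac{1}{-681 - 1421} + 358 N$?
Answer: $- \frac{111426272091}{208512094} \approx -534.39$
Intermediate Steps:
$N = - \frac{296143}{198394}$ ($N = 673 \left(- \frac{1}{383}\right) - - \frac{137}{518} = - \frac{673}{383} + \frac{137}{518} = - \frac{296143}{198394} \approx -1.4927$)
$\frac{1}{-681 - 1421} + 358 N = \frac{1}{-681 - 1421} + 358 \left(- \frac{296143}{198394}\right) = \frac{1}{-2102} - \frac{53009597}{99197} = - \frac{1}{2102} - \frac{53009597}{99197} = - \frac{111426272091}{208512094}$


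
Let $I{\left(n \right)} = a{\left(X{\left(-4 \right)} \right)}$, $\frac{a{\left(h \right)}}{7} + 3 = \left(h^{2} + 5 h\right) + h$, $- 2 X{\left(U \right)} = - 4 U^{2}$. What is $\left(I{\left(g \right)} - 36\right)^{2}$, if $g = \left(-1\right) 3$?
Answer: $71487025$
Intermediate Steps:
$X{\left(U \right)} = 2 U^{2}$ ($X{\left(U \right)} = - \frac{\left(-4\right) U^{2}}{2} = 2 U^{2}$)
$a{\left(h \right)} = -21 + 7 h^{2} + 42 h$ ($a{\left(h \right)} = -21 + 7 \left(\left(h^{2} + 5 h\right) + h\right) = -21 + 7 \left(h^{2} + 6 h\right) = -21 + \left(7 h^{2} + 42 h\right) = -21 + 7 h^{2} + 42 h$)
$g = -3$
$I{\left(n \right)} = 8491$ ($I{\left(n \right)} = -21 + 7 \left(2 \left(-4\right)^{2}\right)^{2} + 42 \cdot 2 \left(-4\right)^{2} = -21 + 7 \left(2 \cdot 16\right)^{2} + 42 \cdot 2 \cdot 16 = -21 + 7 \cdot 32^{2} + 42 \cdot 32 = -21 + 7 \cdot 1024 + 1344 = -21 + 7168 + 1344 = 8491$)
$\left(I{\left(g \right)} - 36\right)^{2} = \left(8491 - 36\right)^{2} = 8455^{2} = 71487025$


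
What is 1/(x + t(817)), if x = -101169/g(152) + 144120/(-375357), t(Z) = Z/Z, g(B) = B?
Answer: -19018088/12646448103 ≈ -0.0015038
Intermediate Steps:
t(Z) = 1
x = -12665466191/19018088 (x = -101169/152 + 144120/(-375357) = -101169*1/152 + 144120*(-1/375357) = -101169/152 - 48040/125119 = -12665466191/19018088 ≈ -665.97)
1/(x + t(817)) = 1/(-12665466191/19018088 + 1) = 1/(-12646448103/19018088) = -19018088/12646448103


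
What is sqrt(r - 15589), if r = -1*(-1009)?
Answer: 54*I*sqrt(5) ≈ 120.75*I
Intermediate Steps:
r = 1009
sqrt(r - 15589) = sqrt(1009 - 15589) = sqrt(-14580) = 54*I*sqrt(5)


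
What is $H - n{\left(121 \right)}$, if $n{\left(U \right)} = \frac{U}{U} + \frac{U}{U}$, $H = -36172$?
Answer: $-36174$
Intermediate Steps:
$n{\left(U \right)} = 2$ ($n{\left(U \right)} = 1 + 1 = 2$)
$H - n{\left(121 \right)} = -36172 - 2 = -36174$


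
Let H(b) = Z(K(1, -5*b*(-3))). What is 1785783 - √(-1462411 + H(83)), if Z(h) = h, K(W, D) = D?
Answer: 1785783 - I*√1461166 ≈ 1.7858e+6 - 1208.8*I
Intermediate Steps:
H(b) = 15*b (H(b) = -5*b*(-3) = 15*b)
1785783 - √(-1462411 + H(83)) = 1785783 - √(-1462411 + 15*83) = 1785783 - √(-1462411 + 1245) = 1785783 - √(-1461166) = 1785783 - I*√1461166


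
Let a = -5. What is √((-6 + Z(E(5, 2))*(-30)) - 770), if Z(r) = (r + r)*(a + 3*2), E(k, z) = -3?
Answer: 2*I*√149 ≈ 24.413*I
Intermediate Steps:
Z(r) = 2*r (Z(r) = (r + r)*(-5 + 3*2) = (2*r)*(-5 + 6) = (2*r)*1 = 2*r)
√((-6 + Z(E(5, 2))*(-30)) - 770) = √((-6 + (2*(-3))*(-30)) - 770) = √((-6 - 6*(-30)) - 770) = √((-6 + 180) - 770) = √(174 - 770) = √(-596) = 2*I*√149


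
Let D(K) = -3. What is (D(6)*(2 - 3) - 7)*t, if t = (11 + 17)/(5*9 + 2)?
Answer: -112/47 ≈ -2.3830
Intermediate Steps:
t = 28/47 (t = 28/(45 + 2) = 28/47 ≈ 0.59575)
(D(6)*(2 - 3) - 7)*t = (-3*(2 - 3) - 7)*(28/47) = (-3*(-1) - 7)*(28/47) = (3 - 7)*(28/47) = -4*28/47 = -112/47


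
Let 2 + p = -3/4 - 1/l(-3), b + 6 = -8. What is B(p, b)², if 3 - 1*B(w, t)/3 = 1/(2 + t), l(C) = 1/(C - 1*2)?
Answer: 1369/16 ≈ 85.563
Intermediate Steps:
b = -14 (b = -6 - 8 = -14)
l(C) = 1/(-2 + C) (l(C) = 1/(C - 2) = 1/(-2 + C))
p = 9/4 (p = -2 + (-3/4 - 1/(1/(-2 - 3))) = -2 + (-3*¼ - 1/(1/(-5))) = -2 + (-¾ - 1/(-⅕)) = -2 + (-¾ - 1*(-5)) = -2 + (-¾ + 5) = -2 + 17/4 = 9/4 ≈ 2.2500)
B(w, t) = 9 - 3/(2 + t)
B(p, b)² = (3*(5 + 3*(-14))/(2 - 14))² = (3*(5 - 42)/(-12))² = (3*(-1/12)*(-37))² = (37/4)² = 1369/16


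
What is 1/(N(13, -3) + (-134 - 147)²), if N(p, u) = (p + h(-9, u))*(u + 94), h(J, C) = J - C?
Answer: 1/79598 ≈ 1.2563e-5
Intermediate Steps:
N(p, u) = (94 + u)*(-9 + p - u) (N(p, u) = (p + (-9 - u))*(u + 94) = (-9 + p - u)*(94 + u) = (94 + u)*(-9 + p - u))
1/(N(13, -3) + (-134 - 147)²) = 1/((-846 - 1*(-3)² - 103*(-3) + 94*13 + 13*(-3)) + (-134 - 147)²) = 1/((-846 - 1*9 + 309 + 1222 - 39) + (-281)²) = 1/((-846 - 9 + 309 + 1222 - 39) + 78961) = 1/(637 + 78961) = 1/79598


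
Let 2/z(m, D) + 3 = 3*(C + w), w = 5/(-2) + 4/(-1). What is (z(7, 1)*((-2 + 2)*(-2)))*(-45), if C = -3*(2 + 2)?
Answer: 0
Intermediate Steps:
C = -12 (C = -3*4 = -12)
w = -13/2 (w = 5*(-½) + 4*(-1) = -5/2 - 4 = -13/2 ≈ -6.5000)
z(m, D) = -4/117 (z(m, D) = 2/(-3 + 3*(-12 - 13/2)) = 2/(-3 + 3*(-37/2)) = 2/(-3 - 111/2) = 2/(-117/2) = 2*(-2/117) = -4/117)
(z(7, 1)*((-2 + 2)*(-2)))*(-45) = -4*(-2 + 2)*(-2)/117*(-45) = -0*(-2)*(-45) = -4/117*0*(-45) = 0*(-45) = 0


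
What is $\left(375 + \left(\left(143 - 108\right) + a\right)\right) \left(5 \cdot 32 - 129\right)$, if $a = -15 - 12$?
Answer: $11873$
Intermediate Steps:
$a = -27$
$\left(375 + \left(\left(143 - 108\right) + a\right)\right) \left(5 \cdot 32 - 129\right) = \left(375 + \left(\left(143 - 108\right) - 27\right)\right) \left(5 \cdot 32 - 129\right) = \left(375 + \left(35 - 27\right)\right) \left(160 - 129\right) = \left(375 + 8\right) 31 = 383 \cdot 31 = 11873$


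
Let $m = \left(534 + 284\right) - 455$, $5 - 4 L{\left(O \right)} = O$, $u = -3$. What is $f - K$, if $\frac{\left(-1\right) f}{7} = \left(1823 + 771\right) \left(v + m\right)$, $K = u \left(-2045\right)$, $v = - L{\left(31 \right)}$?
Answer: $-6715516$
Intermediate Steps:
$L{\left(O \right)} = \frac{5}{4} - \frac{O}{4}$
$m = 363$ ($m = 818 - 455 = 363$)
$v = \frac{13}{2}$ ($v = - (\frac{5}{4} - \frac{31}{4}) = \left(-1\right) \left(- \frac{13}{2}\right) = \frac{13}{2} \approx 6.5$)
$K = 6135$ ($K = \left(-3\right) \left(-2045\right) = 6135$)
$f = -6709381$ ($f = - 7 \left(1823 + 771\right) \left(\frac{13}{2} + 363\right) = - 7 \cdot 2594 \cdot \frac{739}{2} = \left(-7\right) 958483 = -6709381$)
$f - K = -6709381 - 6135 = -6715516$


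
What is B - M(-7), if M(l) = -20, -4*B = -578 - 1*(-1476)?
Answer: -409/2 ≈ -204.50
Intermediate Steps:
B = -449/2 (B = -(-578 - 1*(-1476))/4 = -(-578 + 1476)/4 = -1/4*898 = -449/2 ≈ -224.50)
B - M(-7) = -449/2 - 1*(-20) = -449/2 + 20 = -409/2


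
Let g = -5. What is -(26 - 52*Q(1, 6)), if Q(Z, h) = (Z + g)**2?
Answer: 806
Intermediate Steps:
Q(Z, h) = (-5 + Z)**2 (Q(Z, h) = (Z - 5)**2 = (-5 + Z)**2)
-(26 - 52*Q(1, 6)) = -(26 - 52*(-5 + 1)**2) = -(26 - 52*(-4)**2) = -(26 - 52*16) = -(26 - 832) = -1*(-806) = 806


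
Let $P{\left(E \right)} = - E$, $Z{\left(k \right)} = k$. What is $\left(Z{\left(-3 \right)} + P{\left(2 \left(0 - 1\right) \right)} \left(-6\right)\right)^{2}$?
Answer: $225$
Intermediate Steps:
$\left(Z{\left(-3 \right)} + P{\left(2 \left(0 - 1\right) \right)} \left(-6\right)\right)^{2} = \left(-3 + - 2 \left(0 - 1\right) \left(-6\right)\right)^{2} = \left(-3 + - 2 \left(-1\right) \left(-6\right)\right)^{2} = \left(-3 + \left(-1\right) \left(-2\right) \left(-6\right)\right)^{2} = \left(-3 + 2 \left(-6\right)\right)^{2} = \left(-3 - 12\right)^{2} = \left(-15\right)^{2} = 225$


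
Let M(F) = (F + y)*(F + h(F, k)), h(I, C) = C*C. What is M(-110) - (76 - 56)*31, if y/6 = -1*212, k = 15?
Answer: -159550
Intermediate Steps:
h(I, C) = C²
y = -1272 (y = 6*(-1*212) = 6*(-212) = -1272)
M(F) = (-1272 + F)*(225 + F) (M(F) = (F - 1272)*(F + 15²) = (-1272 + F)*(F + 225) = (-1272 + F)*(225 + F))
M(-110) - (76 - 56)*31 = (-286200 + (-110)² - 1047*(-110)) - (76 - 56)*31 = (-286200 + 12100 + 115170) - 20*31 = -158930 - 1*620 = -158930 - 620 = -159550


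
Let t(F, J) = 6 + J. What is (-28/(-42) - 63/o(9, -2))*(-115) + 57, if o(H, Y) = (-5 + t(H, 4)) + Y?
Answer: 7186/3 ≈ 2395.3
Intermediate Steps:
o(H, Y) = 5 + Y (o(H, Y) = (-5 + (6 + 4)) + Y = (-5 + 10) + Y = 5 + Y)
(-28/(-42) - 63/o(9, -2))*(-115) + 57 = (-28/(-42) - 63/(5 - 2))*(-115) + 57 = (-28*(-1/42) - 63/3)*(-115) + 57 = (⅔ - 63*⅓)*(-115) + 57 = (⅔ - 21)*(-115) + 57 = -61/3*(-115) + 57 = 7015/3 + 57 = 7186/3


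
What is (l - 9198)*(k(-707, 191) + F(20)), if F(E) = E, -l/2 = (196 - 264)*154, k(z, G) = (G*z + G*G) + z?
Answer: -1165708278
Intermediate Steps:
k(z, G) = z + G² + G*z (k(z, G) = (G*z + G²) + z = (G² + G*z) + z = z + G² + G*z)
l = 20944 (l = -2*(196 - 264)*154 = -(-136)*154 = -2*(-10472) = 20944)
(l - 9198)*(k(-707, 191) + F(20)) = (20944 - 9198)*((-707 + 191² + 191*(-707)) + 20) = 11746*((-707 + 36481 - 135037) + 20) = 11746*(-99263 + 20) = 11746*(-99243) = -1165708278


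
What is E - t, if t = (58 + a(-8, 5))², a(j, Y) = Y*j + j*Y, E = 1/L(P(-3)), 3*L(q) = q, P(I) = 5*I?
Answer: -2421/5 ≈ -484.20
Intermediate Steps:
L(q) = q/3
E = -⅕ (E = 1/((5*(-3))/3) = 1/((⅓)*(-15)) = 1/(-5) = -⅕ ≈ -0.20000)
a(j, Y) = 2*Y*j (a(j, Y) = Y*j + Y*j = 2*Y*j)
t = 484 (t = (58 + 2*5*(-8))² = (58 - 80)² = (-22)² = 484)
E - t = -⅕ - 1*484 = -⅕ - 484 = -2421/5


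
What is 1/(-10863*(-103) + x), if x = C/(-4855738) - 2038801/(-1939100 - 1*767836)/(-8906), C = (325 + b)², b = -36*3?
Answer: 58530997910513904/65489689148536902656875 ≈ 8.9374e-7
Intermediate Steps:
b = -108
C = 47089 (C = (325 - 108)² = 217² = 47089)
x = -572560088875781/58530997910513904 (x = 47089/(-4855738) - 2038801/(-1939100 - 1*767836)/(-8906) = 47089*(-1/4855738) - 2038801/(-1939100 - 767836)*(-1/8906) = -47089/4855738 - 2038801/(-2706936)*(-1/8906) = -47089/4855738 - 2038801*(-1/2706936)*(-1/8906) = -47089/4855738 + (2038801/2706936)*(-1/8906) = -47089/4855738 - 2038801/24107972016 = -572560088875781/58530997910513904 ≈ -0.0097822)
1/(-10863*(-103) + x) = 1/(-10863*(-103) - 572560088875781/58530997910513904) = 1/(1118889 - 572560088875781/58530997910513904) = 1/(65489689148536902656875/58530997910513904) = 58530997910513904/65489689148536902656875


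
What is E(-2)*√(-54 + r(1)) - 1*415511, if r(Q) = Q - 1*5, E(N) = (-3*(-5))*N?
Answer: -415511 - 30*I*√58 ≈ -4.1551e+5 - 228.47*I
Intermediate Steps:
E(N) = 15*N
r(Q) = -5 + Q (r(Q) = Q - 5 = -5 + Q)
E(-2)*√(-54 + r(1)) - 1*415511 = (15*(-2))*√(-54 + (-5 + 1)) - 1*415511 = -30*√(-54 - 4) - 415511 = -30*I*√58 - 415511 = -415511 - 30*I*√58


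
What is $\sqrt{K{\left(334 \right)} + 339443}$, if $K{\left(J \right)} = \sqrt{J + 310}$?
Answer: $\sqrt{339443 + 2 \sqrt{161}} \approx 582.64$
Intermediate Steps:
$K{\left(J \right)} = \sqrt{310 + J}$
$\sqrt{K{\left(334 \right)} + 339443} = \sqrt{\sqrt{310 + 334} + 339443} = \sqrt{\sqrt{644} + 339443} = \sqrt{2 \sqrt{161} + 339443} = \sqrt{339443 + 2 \sqrt{161}}$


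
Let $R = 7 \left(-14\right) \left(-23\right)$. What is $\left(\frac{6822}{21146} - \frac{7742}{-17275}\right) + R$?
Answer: $\frac{411830669241}{182648575} \approx 2254.8$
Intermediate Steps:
$R = 2254$ ($R = \left(-98\right) \left(-23\right) = 2254$)
$\left(\frac{6822}{21146} - \frac{7742}{-17275}\right) + R = \left(\frac{6822}{21146} - \frac{7742}{-17275}\right) + 2254 = \left(6822 \cdot \frac{1}{21146} - - \frac{7742}{17275}\right) + 2254 = \left(\frac{3411}{10573} + \frac{7742}{17275}\right) + 2254 = \frac{140781191}{182648575} + 2254 = \frac{411830669241}{182648575}$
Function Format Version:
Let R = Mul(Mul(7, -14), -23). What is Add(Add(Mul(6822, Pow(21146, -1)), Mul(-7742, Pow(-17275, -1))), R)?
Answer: Rational(411830669241, 182648575) ≈ 2254.8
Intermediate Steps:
R = 2254 (R = Mul(-98, -23) = 2254)
Add(Add(Mul(6822, Pow(21146, -1)), Mul(-7742, Pow(-17275, -1))), R) = Add(Add(Mul(6822, Pow(21146, -1)), Mul(-7742, Pow(-17275, -1))), 2254) = Add(Add(Mul(6822, Rational(1, 21146)), Mul(-7742, Rational(-1, 17275))), 2254) = Add(Add(Rational(3411, 10573), Rational(7742, 17275)), 2254) = Add(Rational(140781191, 182648575), 2254) = Rational(411830669241, 182648575)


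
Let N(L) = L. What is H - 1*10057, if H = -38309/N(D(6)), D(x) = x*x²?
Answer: -2210621/216 ≈ -10234.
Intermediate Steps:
D(x) = x³
H = -38309/216 (H = -38309/(6³) = -38309/216 ≈ -177.36)
H - 1*10057 = -38309/216 - 1*10057 = -38309/216 - 10057 = -2210621/216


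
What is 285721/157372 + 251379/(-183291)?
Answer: 4270023941/9614957084 ≈ 0.44410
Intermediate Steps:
285721/157372 + 251379/(-183291) = 285721*(1/157372) + 251379*(-1/183291) = 285721/157372 - 83793/61097 = 4270023941/9614957084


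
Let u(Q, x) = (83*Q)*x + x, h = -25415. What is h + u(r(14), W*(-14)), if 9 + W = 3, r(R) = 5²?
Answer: 148969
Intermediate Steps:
r(R) = 25
W = -6 (W = -9 + 3 = -6)
u(Q, x) = x + 83*Q*x (u(Q, x) = 83*Q*x + x = x + 83*Q*x)
h + u(r(14), W*(-14)) = -25415 + (-6*(-14))*(1 + 83*25) = -25415 + 84*(1 + 2075) = -25415 + 84*2076 = -25415 + 174384 = 148969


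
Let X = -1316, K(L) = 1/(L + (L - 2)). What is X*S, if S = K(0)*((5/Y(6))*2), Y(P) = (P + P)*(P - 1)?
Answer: 329/3 ≈ 109.67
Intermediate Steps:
Y(P) = 2*P*(-1 + P) (Y(P) = (2*P)*(-1 + P) = 2*P*(-1 + P))
K(L) = 1/(-2 + 2*L) (K(L) = 1/(L + (-2 + L)) = 1/(-2 + 2*L))
S = -1/12 (S = (1/(2*(-1 + 0)))*((5/((2*6*(-1 + 6))))*2) = ((½)/(-1))*((5/((2*6*5)))*2) = ((½)*(-1))*((5/60)*2) = -5*(1/60)*2/2 = -2/24 = -½*⅙ = -1/12 ≈ -0.083333)
X*S = -1316*(-1/12) = 329/3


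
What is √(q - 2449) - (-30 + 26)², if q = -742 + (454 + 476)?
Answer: -16 + I*√2261 ≈ -16.0 + 47.55*I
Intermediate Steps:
q = 188 (q = -742 + 930 = 188)
√(q - 2449) - (-30 + 26)² = √(188 - 2449) - (-30 + 26)² = √(-2261) - 1*(-4)² = I*√2261 - 1*16 = I*√2261 - 16 = -16 + I*√2261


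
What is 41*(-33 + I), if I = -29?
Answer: -2542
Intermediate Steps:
41*(-33 + I) = 41*(-33 - 29) = 41*(-62) = -2542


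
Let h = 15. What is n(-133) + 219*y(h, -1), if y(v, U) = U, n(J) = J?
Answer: -352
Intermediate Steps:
n(-133) + 219*y(h, -1) = -133 + 219*(-1) = -133 - 219 = -352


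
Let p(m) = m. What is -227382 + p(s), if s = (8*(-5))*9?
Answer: -227742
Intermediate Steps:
s = -360 (s = -40*9 = -360)
-227382 + p(s) = -227382 - 360 = -227742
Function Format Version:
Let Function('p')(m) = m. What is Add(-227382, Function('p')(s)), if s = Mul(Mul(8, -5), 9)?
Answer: -227742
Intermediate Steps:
s = -360 (s = Mul(-40, 9) = -360)
Add(-227382, Function('p')(s)) = Add(-227382, -360) = -227742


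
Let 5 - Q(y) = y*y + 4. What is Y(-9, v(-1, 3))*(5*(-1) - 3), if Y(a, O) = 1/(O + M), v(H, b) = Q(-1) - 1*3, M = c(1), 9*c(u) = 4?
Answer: 72/23 ≈ 3.1304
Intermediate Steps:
c(u) = 4/9 (c(u) = (1/9)*4 = 4/9)
Q(y) = 1 - y**2 (Q(y) = 5 - (y*y + 4) = 5 - (y**2 + 4) = 5 - (4 + y**2) = 5 + (-4 - y**2) = 1 - y**2)
M = 4/9 ≈ 0.44444
v(H, b) = -3 (v(H, b) = (1 - 1*(-1)**2) - 1*3 = (1 - 1*1) - 3 = (1 - 1) - 3 = 0 - 3 = -3)
Y(a, O) = 1/(4/9 + O) (Y(a, O) = 1/(O + 4/9) = 1/(4/9 + O))
Y(-9, v(-1, 3))*(5*(-1) - 3) = (9/(4 + 9*(-3)))*(5*(-1) - 3) = (9/(4 - 27))*(-5 - 3) = (9/(-23))*(-8) = (9*(-1/23))*(-8) = -9/23*(-8) = 72/23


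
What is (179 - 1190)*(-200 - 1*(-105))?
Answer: 96045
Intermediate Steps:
(179 - 1190)*(-200 - 1*(-105)) = -1011*(-200 + 105) = -1011*(-95) = 96045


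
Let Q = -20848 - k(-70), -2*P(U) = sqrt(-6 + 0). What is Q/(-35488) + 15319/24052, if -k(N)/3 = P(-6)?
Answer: 32658649/26673668 + 3*I*sqrt(6)/70976 ≈ 1.2244 + 0.00010353*I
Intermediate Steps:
P(U) = -I*sqrt(6)/2 (P(U) = -sqrt(-6 + 0)/2 = -I*sqrt(6)/2)
k(N) = 3*I*sqrt(6)/2 (k(N) = -(-3)*I*sqrt(6)/2 = 3*I*sqrt(6)/2)
Q = -20848 - 3*I*sqrt(6)/2 ≈ -20848.0 - 3.6742*I
Q/(-35488) + 15319/24052 = (-20848 - 3*I*sqrt(6)/2)/(-35488) + 15319/24052 = (-20848 - 3*I*sqrt(6)/2)*(-1/35488) + 15319*(1/24052) = (1303/2218 + 3*I*sqrt(6)/70976) + 15319/24052 = 32658649/26673668 + 3*I*sqrt(6)/70976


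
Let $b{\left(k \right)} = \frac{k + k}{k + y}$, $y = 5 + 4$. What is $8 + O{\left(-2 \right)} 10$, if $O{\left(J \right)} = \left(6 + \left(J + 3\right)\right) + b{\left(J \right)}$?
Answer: $\frac{506}{7} \approx 72.286$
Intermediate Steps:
$y = 9$
$b{\left(k \right)} = \frac{2 k}{9 + k}$ ($b{\left(k \right)} = \frac{k + k}{k + 9} = \frac{2 k}{9 + k}$)
$O{\left(J \right)} = 9 + J + \frac{2 J}{9 + J}$ ($O{\left(J \right)} = \left(6 + \left(J + 3\right)\right) + \frac{2 J}{9 + J} = \left(6 + \left(3 + J\right)\right) + \frac{2 J}{9 + J} = \left(9 + J\right) + \frac{2 J}{9 + J} = 9 + J + \frac{2 J}{9 + J}$)
$8 + O{\left(-2 \right)} 10 = 8 + \left(9 - 2 + 2 \left(-2\right) \frac{1}{9 - 2}\right) 10 = 8 + \left(9 - 2 + 2 \left(-2\right) \frac{1}{7}\right) 10 = 8 + \left(9 - 2 - \frac{4}{7}\right) 10 = 8 + \frac{45}{7} \cdot 10 = 8 + \frac{450}{7} = \frac{506}{7}$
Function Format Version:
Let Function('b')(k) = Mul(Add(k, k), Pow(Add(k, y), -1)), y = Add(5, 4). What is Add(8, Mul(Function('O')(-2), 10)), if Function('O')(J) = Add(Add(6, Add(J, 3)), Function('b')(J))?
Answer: Rational(506, 7) ≈ 72.286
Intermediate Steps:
y = 9
Function('b')(k) = Mul(2, k, Pow(Add(9, k), -1)) (Function('b')(k) = Mul(Add(k, k), Pow(Add(k, 9), -1)) = Mul(Mul(2, k), Pow(Add(9, k), -1)) = Mul(2, k, Pow(Add(9, k), -1)))
Function('O')(J) = Add(9, J, Mul(2, J, Pow(Add(9, J), -1))) (Function('O')(J) = Add(Add(6, Add(J, 3)), Mul(2, J, Pow(Add(9, J), -1))) = Add(Add(6, Add(3, J)), Mul(2, J, Pow(Add(9, J), -1))) = Add(Add(9, J), Mul(2, J, Pow(Add(9, J), -1))) = Add(9, J, Mul(2, J, Pow(Add(9, J), -1))))
Add(8, Mul(Function('O')(-2), 10)) = Add(8, Mul(Add(9, -2, Mul(2, -2, Pow(Add(9, -2), -1))), 10)) = Add(8, Mul(Add(9, -2, Mul(2, -2, Pow(7, -1))), 10)) = Add(8, Mul(Add(9, -2, Mul(2, -2, Rational(1, 7))), 10)) = Add(8, Mul(Add(9, -2, Rational(-4, 7)), 10)) = Add(8, Mul(Rational(45, 7), 10)) = Add(8, Rational(450, 7)) = Rational(506, 7)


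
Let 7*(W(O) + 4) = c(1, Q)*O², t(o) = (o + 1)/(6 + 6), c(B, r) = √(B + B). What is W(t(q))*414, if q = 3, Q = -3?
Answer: -1656 + 46*√2/7 ≈ -1646.7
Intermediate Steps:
c(B, r) = √2*√B (c(B, r) = √(2*B) = √2*√B)
t(o) = 1/12 + o/12 (t(o) = (1 + o)/12 = (1 + o)*(1/12) = 1/12 + o/12)
W(O) = -4 + √2*O²/7 (W(O) = -4 + ((√2*√1)*O²)/7 = -4 + ((√2*1)*O²)/7 = -4 + (√2*O²)/7 = -4 + √2*O²/7)
W(t(q))*414 = (-4 + √2*(1/12 + (1/12)*3)²/7)*414 = (-4 + √2*(1/12 + ¼)²/7)*414 = (-4 + √2*(⅓)²/7)*414 = (-4 + (⅐)*√2*(⅑))*414 = (-4 + √2/63)*414 = -1656 + 46*√2/7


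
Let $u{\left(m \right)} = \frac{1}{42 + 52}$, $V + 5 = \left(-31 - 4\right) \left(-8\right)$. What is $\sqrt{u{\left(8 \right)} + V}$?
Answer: $\frac{\sqrt{2429994}}{94} \approx 16.583$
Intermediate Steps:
$V = 275$ ($V = -5 + \left(-31 - 4\right) \left(-8\right) = -5 - -280 = -5 + 280 = 275$)
$u{\left(m \right)} = \frac{1}{94}$
$\sqrt{u{\left(8 \right)} + V} = \sqrt{\frac{1}{94} + 275} = \sqrt{\frac{25851}{94}} = \frac{\sqrt{2429994}}{94}$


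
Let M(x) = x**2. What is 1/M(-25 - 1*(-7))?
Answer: 1/324 ≈ 0.0030864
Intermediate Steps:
1/M(-25 - 1*(-7)) = 1/((-25 - 1*(-7))**2) = 1/((-25 + 7)**2) = 1/((-18)**2) = 1/324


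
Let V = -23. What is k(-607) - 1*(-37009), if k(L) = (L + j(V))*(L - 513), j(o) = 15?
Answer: 700049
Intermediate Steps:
k(L) = (-513 + L)*(15 + L) (k(L) = (L + 15)*(L - 513) = (15 + L)*(-513 + L) = (-513 + L)*(15 + L))
k(-607) - 1*(-37009) = (-7695 + (-607)² - 498*(-607)) - 1*(-37009) = (-7695 + 368449 + 302286) + 37009 = 663040 + 37009 = 700049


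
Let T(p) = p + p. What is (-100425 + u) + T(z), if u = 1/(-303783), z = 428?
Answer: -30247369528/303783 ≈ -99569.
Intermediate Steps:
T(p) = 2*p
u = -1/303783 ≈ -3.2918e-6
(-100425 + u) + T(z) = (-100425 - 1/303783) + 2*428 = -30507407776/303783 + 856 = -30247369528/303783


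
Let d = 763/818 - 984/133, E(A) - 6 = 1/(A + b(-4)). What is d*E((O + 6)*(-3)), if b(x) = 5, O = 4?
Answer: -104811517/2719850 ≈ -38.536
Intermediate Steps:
E(A) = 6 + 1/(5 + A) (E(A) = 6 + 1/(A + 5) = 6 + 1/(5 + A))
d = -703433/108794 (d = 763*(1/818) - 984*1/133 = 763/818 - 984/133 = -703433/108794 ≈ -6.4657)
d*E((O + 6)*(-3)) = -703433*(31 + 6*((4 + 6)*(-3)))/(108794*(5 + (4 + 6)*(-3))) = -703433*(31 + 6*(10*(-3)))/(108794*(5 + 10*(-3))) = -703433*(31 + 6*(-30))/(108794*(5 - 30)) = -703433*(31 - 180)/(108794*(-25)) = -(-703433)*(-149)/2719850 = -703433/108794*149/25 = -104811517/2719850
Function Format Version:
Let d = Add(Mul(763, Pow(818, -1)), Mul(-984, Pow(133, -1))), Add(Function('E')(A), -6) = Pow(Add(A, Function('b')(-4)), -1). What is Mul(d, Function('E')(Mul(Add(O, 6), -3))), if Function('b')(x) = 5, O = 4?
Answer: Rational(-104811517, 2719850) ≈ -38.536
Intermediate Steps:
Function('E')(A) = Add(6, Pow(Add(5, A), -1)) (Function('E')(A) = Add(6, Pow(Add(A, 5), -1)) = Add(6, Pow(Add(5, A), -1)))
d = Rational(-703433, 108794) (d = Add(Mul(763, Rational(1, 818)), Mul(-984, Rational(1, 133))) = Add(Rational(763, 818), Rational(-984, 133)) = Rational(-703433, 108794) ≈ -6.4657)
Mul(d, Function('E')(Mul(Add(O, 6), -3))) = Mul(Rational(-703433, 108794), Mul(Pow(Add(5, Mul(Add(4, 6), -3)), -1), Add(31, Mul(6, Mul(Add(4, 6), -3))))) = Mul(Rational(-703433, 108794), Mul(Pow(Add(5, Mul(10, -3)), -1), Add(31, Mul(6, Mul(10, -3))))) = Mul(Rational(-703433, 108794), Mul(Pow(Add(5, -30), -1), Add(31, Mul(6, -30)))) = Mul(Rational(-703433, 108794), Mul(Pow(-25, -1), Add(31, -180))) = Mul(Rational(-703433, 108794), Mul(Rational(-1, 25), -149)) = Mul(Rational(-703433, 108794), Rational(149, 25)) = Rational(-104811517, 2719850)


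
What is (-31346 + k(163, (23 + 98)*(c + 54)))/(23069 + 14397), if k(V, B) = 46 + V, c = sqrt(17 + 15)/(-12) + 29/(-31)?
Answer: -31137/37466 ≈ -0.83107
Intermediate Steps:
c = -29/31 - sqrt(2)/3 (c = sqrt(32)*(-1/12) + 29*(-1/31) = (4*sqrt(2))*(-1/12) - 29/31 = -sqrt(2)/3 - 29/31 = -29/31 - sqrt(2)/3 ≈ -1.4069)
(-31346 + k(163, (23 + 98)*(c + 54)))/(23069 + 14397) = (-31346 + (46 + 163))/(23069 + 14397) = (-31346 + 209)/37466 = -31137*1/37466 = -31137/37466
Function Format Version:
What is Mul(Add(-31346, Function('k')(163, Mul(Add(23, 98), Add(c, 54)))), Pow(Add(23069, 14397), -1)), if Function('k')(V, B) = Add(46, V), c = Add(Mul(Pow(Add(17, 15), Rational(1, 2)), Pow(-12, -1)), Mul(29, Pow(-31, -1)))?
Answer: Rational(-31137, 37466) ≈ -0.83107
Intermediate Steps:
c = Add(Rational(-29, 31), Mul(Rational(-1, 3), Pow(2, Rational(1, 2)))) (c = Add(Mul(Pow(32, Rational(1, 2)), Rational(-1, 12)), Mul(29, Rational(-1, 31))) = Add(Mul(Mul(4, Pow(2, Rational(1, 2))), Rational(-1, 12)), Rational(-29, 31)) = Add(Mul(Rational(-1, 3), Pow(2, Rational(1, 2))), Rational(-29, 31)) = Add(Rational(-29, 31), Mul(Rational(-1, 3), Pow(2, Rational(1, 2)))) ≈ -1.4069)
Mul(Add(-31346, Function('k')(163, Mul(Add(23, 98), Add(c, 54)))), Pow(Add(23069, 14397), -1)) = Mul(Add(-31346, Add(46, 163)), Pow(Add(23069, 14397), -1)) = Mul(Add(-31346, 209), Pow(37466, -1)) = Mul(-31137, Rational(1, 37466)) = Rational(-31137, 37466)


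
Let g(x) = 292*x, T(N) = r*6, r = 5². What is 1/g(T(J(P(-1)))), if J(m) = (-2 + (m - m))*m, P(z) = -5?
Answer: 1/43800 ≈ 2.2831e-5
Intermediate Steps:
J(m) = -2*m (J(m) = (-2 + 0)*m = -2*m)
r = 25
T(N) = 150 (T(N) = 25*6 = 150)
1/g(T(J(P(-1)))) = 1/(292*150) = 1/43800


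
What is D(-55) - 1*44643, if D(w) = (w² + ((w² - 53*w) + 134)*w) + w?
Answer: -375743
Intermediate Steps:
D(w) = w + w² + w*(134 + w² - 53*w) (D(w) = (w² + (134 + w² - 53*w)*w) + w = (w² + w*(134 + w² - 53*w)) + w = w + w² + w*(134 + w² - 53*w))
D(-55) - 1*44643 = -55*(135 + (-55)² - 52*(-55)) - 1*44643 = -55*(135 + 3025 + 2860) - 44643 = -55*6020 - 44643 = -331100 - 44643 = -375743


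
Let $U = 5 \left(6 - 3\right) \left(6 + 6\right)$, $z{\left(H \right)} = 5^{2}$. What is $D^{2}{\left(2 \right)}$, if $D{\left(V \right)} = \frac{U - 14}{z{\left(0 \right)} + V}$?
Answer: $\frac{27556}{729} \approx 37.8$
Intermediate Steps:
$z{\left(H \right)} = 25$
$U = 180$ ($U = 5 \left(6 - 3\right) 12 = 5 \cdot 3 \cdot 12 = 5 \cdot 36 = 180$)
$D{\left(V \right)} = \frac{166}{25 + V}$ ($D{\left(V \right)} = \frac{180 - 14}{25 + V} = \frac{166}{25 + V}$)
$D^{2}{\left(2 \right)} = \left(\frac{166}{25 + 2}\right)^{2} = \left(\frac{166}{27}\right)^{2} = \frac{27556}{729}$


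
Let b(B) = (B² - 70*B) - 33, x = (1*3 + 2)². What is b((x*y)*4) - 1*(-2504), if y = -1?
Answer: 19471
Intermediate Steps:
x = 25 (x = (3 + 2)² = 5² = 25)
b(B) = -33 + B² - 70*B
b((x*y)*4) - 1*(-2504) = (-33 + ((25*(-1))*4)² - 70*25*(-1)*4) - 1*(-2504) = (-33 + (-25*4)² - (-1750)*4) + 2504 = (-33 + (-100)² - 70*(-100)) + 2504 = (-33 + 10000 + 7000) + 2504 = 16967 + 2504 = 19471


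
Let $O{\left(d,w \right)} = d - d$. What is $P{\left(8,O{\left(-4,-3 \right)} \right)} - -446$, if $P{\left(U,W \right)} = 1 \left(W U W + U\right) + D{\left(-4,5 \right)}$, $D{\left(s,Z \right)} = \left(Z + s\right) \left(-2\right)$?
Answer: $452$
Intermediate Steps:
$O{\left(d,w \right)} = 0$
$D{\left(s,Z \right)} = - 2 Z - 2 s$
$P{\left(U,W \right)} = -2 + U + U W^{2}$ ($P{\left(U,W \right)} = 1 \left(W U W + U\right) - 2 = 1 \left(U W W + U\right) + \left(-10 + 8\right) = 1 \left(U W^{2} + U\right) - 2 = 1 \left(U + U W^{2}\right) - 2 = \left(U + U W^{2}\right) - 2 = -2 + U + U W^{2}$)
$P{\left(8,O{\left(-4,-3 \right)} \right)} - -446 = \left(-2 + 8 + 8 \cdot 0^{2}\right) - -446 = \left(-2 + 8 + 8 \cdot 0\right) + 446 = \left(-2 + 8 + 0\right) + 446 = 6 + 446 = 452$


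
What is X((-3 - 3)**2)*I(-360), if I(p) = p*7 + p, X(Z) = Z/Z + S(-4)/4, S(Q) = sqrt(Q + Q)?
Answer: -2880 - 1440*I*sqrt(2) ≈ -2880.0 - 2036.5*I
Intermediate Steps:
S(Q) = sqrt(2)*sqrt(Q) (S(Q) = sqrt(2*Q) = sqrt(2)*sqrt(Q))
X(Z) = 1 + I*sqrt(2)/2 (X(Z) = Z/Z + (sqrt(2)*sqrt(-4))/4 = 1 + (sqrt(2)*(2*I))*(1/4) = 1 + (2*I*sqrt(2))*(1/4) = 1 + I*sqrt(2)/2)
I(p) = 8*p (I(p) = 7*p + p = 8*p)
X((-3 - 3)**2)*I(-360) = (1 + I*sqrt(2)/2)*(8*(-360)) = (1 + I*sqrt(2)/2)*(-2880) = -2880 - 1440*I*sqrt(2)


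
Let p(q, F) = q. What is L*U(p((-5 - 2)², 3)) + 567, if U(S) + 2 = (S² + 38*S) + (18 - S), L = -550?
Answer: -2325933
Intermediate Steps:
U(S) = 16 + S² + 37*S (U(S) = -2 + ((S² + 38*S) + (18 - S)) = -2 + (18 + S² + 37*S) = 16 + S² + 37*S)
L*U(p((-5 - 2)², 3)) + 567 = -550*(16 + ((-5 - 2)²)² + 37*(-5 - 2)²) + 567 = -550*(16 + ((-7)²)² + 37*(-7)²) + 567 = -550*(16 + 49² + 37*49) + 567 = -550*(16 + 2401 + 1813) + 567 = -550*4230 + 567 = -2326500 + 567 = -2325933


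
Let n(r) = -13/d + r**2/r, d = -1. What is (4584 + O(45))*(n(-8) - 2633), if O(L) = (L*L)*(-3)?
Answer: 3918348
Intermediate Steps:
n(r) = 13 + r (n(r) = -13/(-1) + r**2/r = -13*(-1) + r = 13 + r)
O(L) = -3*L**2 (O(L) = L**2*(-3) = -3*L**2)
(4584 + O(45))*(n(-8) - 2633) = (4584 - 3*45**2)*((13 - 8) - 2633) = (4584 - 3*2025)*(5 - 2633) = (4584 - 6075)*(-2628) = -1491*(-2628) = 3918348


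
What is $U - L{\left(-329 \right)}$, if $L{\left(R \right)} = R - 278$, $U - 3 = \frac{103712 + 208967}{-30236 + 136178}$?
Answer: $\frac{64937299}{105942} \approx 612.95$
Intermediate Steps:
$U = \frac{630505}{105942}$ ($U = 3 + \frac{103712 + 208967}{-30236 + 136178} = 3 + \frac{312679}{105942} = \frac{630505}{105942} \approx 5.9514$)
$L{\left(R \right)} = -278 + R$ ($L{\left(R \right)} = R - 278 = -278 + R$)
$U - L{\left(-329 \right)} = \frac{630505}{105942} - \left(-278 - 329\right) = \frac{630505}{105942} - -607 = \frac{630505}{105942} + 607 = \frac{64937299}{105942}$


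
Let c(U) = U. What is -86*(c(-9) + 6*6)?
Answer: -2322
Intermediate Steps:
-86*(c(-9) + 6*6) = -86*(-9 + 6*6) = -86*(-9 + 36) = -86*27 = -2322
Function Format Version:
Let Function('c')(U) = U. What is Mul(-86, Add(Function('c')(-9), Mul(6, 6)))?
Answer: -2322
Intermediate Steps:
Mul(-86, Add(Function('c')(-9), Mul(6, 6))) = Mul(-86, Add(-9, Mul(6, 6))) = Mul(-86, Add(-9, 36)) = Mul(-86, 27) = -2322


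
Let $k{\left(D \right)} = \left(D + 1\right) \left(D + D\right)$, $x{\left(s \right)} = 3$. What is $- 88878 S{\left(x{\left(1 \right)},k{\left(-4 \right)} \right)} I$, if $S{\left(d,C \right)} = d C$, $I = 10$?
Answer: $-63992160$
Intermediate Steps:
$k{\left(D \right)} = 2 D \left(1 + D\right)$ ($k{\left(D \right)} = \left(1 + D\right) 2 D = 2 D \left(1 + D\right)$)
$S{\left(d,C \right)} = C d$
$- 88878 S{\left(x{\left(1 \right)},k{\left(-4 \right)} \right)} I = - 88878 \cdot 2 \left(-4\right) \left(1 - 4\right) 3 \cdot 10 = - 88878 \cdot 2 \left(-4\right) \left(-3\right) 3 \cdot 10 = - 88878 \cdot 24 \cdot 3 \cdot 10 = - 88878 \cdot 72 \cdot 10 = \left(-88878\right) 720 = -63992160$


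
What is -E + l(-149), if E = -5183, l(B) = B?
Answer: 5034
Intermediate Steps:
-E + l(-149) = -1*(-5183) - 149 = 5183 - 149 = 5034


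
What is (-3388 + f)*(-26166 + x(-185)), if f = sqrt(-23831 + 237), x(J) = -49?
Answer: 88816420 - 26215*I*sqrt(23594) ≈ 8.8816e+7 - 4.0267e+6*I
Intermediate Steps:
f = I*sqrt(23594) (f = sqrt(-23594) = I*sqrt(23594) ≈ 153.6*I)
(-3388 + f)*(-26166 + x(-185)) = (-3388 + I*sqrt(23594))*(-26166 - 49) = (-3388 + I*sqrt(23594))*(-26215) = 88816420 - 26215*I*sqrt(23594)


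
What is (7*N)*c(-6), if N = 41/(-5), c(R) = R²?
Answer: -10332/5 ≈ -2066.4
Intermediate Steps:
N = -41/5 (N = 41*(-⅕) = -41/5 ≈ -8.2000)
(7*N)*c(-6) = (7*(-41/5))*(-6)² = -287/5*36 = -10332/5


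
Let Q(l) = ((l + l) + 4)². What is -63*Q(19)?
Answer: -111132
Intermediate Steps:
Q(l) = (4 + 2*l)² (Q(l) = (2*l + 4)² = (4 + 2*l)²)
-63*Q(19) = -252*(2 + 19)² = -252*21² = -252*441 = -63*1764 = -111132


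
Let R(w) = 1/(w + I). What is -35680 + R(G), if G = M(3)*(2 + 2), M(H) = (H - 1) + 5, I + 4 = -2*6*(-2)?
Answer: -1712639/48 ≈ -35680.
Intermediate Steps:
I = 20 (I = -4 - 2*6*(-2) = -4 - 12*(-2) = -4 + 24 = 20)
M(H) = 4 + H (M(H) = (-1 + H) + 5 = 4 + H)
G = 28 (G = (4 + 3)*(2 + 2) = 7*4 = 28)
R(w) = 1/(20 + w) (R(w) = 1/(w + 20) = 1/(20 + w))
-35680 + R(G) = -35680 + 1/(20 + 28) = -35680 + 1/48 = -1712639/48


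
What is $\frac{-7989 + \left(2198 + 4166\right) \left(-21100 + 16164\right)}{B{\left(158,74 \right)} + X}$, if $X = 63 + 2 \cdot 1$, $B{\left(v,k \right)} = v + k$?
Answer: $- \frac{31420693}{297} \approx -1.0579 \cdot 10^{5}$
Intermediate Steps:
$B{\left(v,k \right)} = k + v$
$X = 65$ ($X = 63 + 2 = 65$)
$\frac{-7989 + \left(2198 + 4166\right) \left(-21100 + 16164\right)}{B{\left(158,74 \right)} + X} = \frac{-7989 + \left(2198 + 4166\right) \left(-21100 + 16164\right)}{\left(74 + 158\right) + 65} = \frac{-7989 + 6364 \left(-4936\right)}{232 + 65} = \frac{-7989 - 31412704}{297} = \left(-31420693\right) \frac{1}{297} = - \frac{31420693}{297}$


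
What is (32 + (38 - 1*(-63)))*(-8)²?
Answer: 8512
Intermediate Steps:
(32 + (38 - 1*(-63)))*(-8)² = (32 + (38 + 63))*64 = (32 + 101)*64 = 133*64 = 8512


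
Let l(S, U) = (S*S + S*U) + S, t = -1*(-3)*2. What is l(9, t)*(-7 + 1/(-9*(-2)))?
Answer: -1000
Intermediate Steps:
t = 6 (t = 3*2 = 6)
l(S, U) = S + S² + S*U (l(S, U) = (S² + S*U) + S = S + S² + S*U)
l(9, t)*(-7 + 1/(-9*(-2))) = (9*(1 + 9 + 6))*(-7 + 1/(-9*(-2))) = (9*16)*(-7 + 1/18) = 144*(-7 + 1/18) = 144*(-125/18) = -1000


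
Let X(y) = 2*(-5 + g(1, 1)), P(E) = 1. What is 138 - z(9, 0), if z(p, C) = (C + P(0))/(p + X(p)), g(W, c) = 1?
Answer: 137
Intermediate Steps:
X(y) = -8 (X(y) = 2*(-5 + 1) = 2*(-4) = -8)
z(p, C) = (1 + C)/(-8 + p) (z(p, C) = (C + 1)/(p - 8) = (1 + C)/(-8 + p))
138 - z(9, 0) = 138 - (1 + 0)/(-8 + 9) = 138 - 1/1 = 138 - 1 = 137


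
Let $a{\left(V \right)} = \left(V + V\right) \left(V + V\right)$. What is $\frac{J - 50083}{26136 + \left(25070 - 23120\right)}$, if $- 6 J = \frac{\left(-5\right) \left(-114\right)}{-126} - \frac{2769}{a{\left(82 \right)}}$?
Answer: $- \frac{169723465099}{95180533056} \approx -1.7832$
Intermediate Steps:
$a{\left(V \right)} = 4 V^{2}$ ($a{\left(V \right)} = 2 V 2 V = 4 V^{2}$)
$J = \frac{2613269}{3388896}$ ($J = - \frac{\frac{\left(-5\right) \left(-114\right)}{-126} - \frac{2769}{4 \cdot 82^{2}}}{6} = - \frac{570 \left(- \frac{1}{126}\right) - \frac{2769}{4 \cdot 6724}}{6} = - \frac{- \frac{95}{21} - \frac{2769}{26896}}{6} = \left(- \frac{1}{6}\right) \left(- \frac{2613269}{564816}\right) = \frac{2613269}{3388896} \approx 0.77113$)
$\frac{J - 50083}{26136 + \left(25070 - 23120\right)} = \frac{\frac{2613269}{3388896} - 50083}{26136 + \left(25070 - 23120\right)} = - \frac{169723465099}{3388896 \left(26136 + 1950\right)} = - \frac{169723465099}{3388896 \cdot 28086} = \left(- \frac{169723465099}{3388896}\right) \frac{1}{28086} = - \frac{169723465099}{95180533056}$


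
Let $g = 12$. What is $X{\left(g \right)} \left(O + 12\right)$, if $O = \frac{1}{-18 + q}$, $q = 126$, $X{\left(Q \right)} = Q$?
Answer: $\frac{1297}{9} \approx 144.11$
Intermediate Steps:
$O = \frac{1}{108}$ ($O = \frac{1}{-18 + 126} = \frac{1}{108} \approx 0.0092593$)
$X{\left(g \right)} \left(O + 12\right) = 12 \left(\frac{1}{108} + 12\right) = 12 \cdot \frac{1297}{108} = \frac{1297}{9}$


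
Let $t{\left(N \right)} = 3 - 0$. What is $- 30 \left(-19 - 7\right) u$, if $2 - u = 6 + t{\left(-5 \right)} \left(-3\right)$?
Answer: $3900$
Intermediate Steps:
$t{\left(N \right)} = 3$ ($t{\left(N \right)} = 3 + 0 = 3$)
$u = 5$ ($u = 2 - \left(6 + 3 \left(-3\right)\right) = 2 - \left(6 - 9\right) = 2 - -3 = 2 + 3 = 5$)
$- 30 \left(-19 - 7\right) u = - 30 \left(-19 - 7\right) 5 = \left(-30\right) \left(-26\right) 5 = 780 \cdot 5 = 3900$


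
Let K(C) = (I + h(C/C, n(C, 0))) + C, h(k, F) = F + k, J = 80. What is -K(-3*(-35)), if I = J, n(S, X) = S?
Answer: -291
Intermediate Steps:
I = 80
K(C) = 81 + 2*C (K(C) = (80 + (C + C/C)) + C = (80 + (C + 1)) + C = (80 + (1 + C)) + C = (81 + C) + C = 81 + 2*C)
-K(-3*(-35)) = -(81 + 2*(-3*(-35))) = -(81 + 2*105) = -(81 + 210) = -1*291 = -291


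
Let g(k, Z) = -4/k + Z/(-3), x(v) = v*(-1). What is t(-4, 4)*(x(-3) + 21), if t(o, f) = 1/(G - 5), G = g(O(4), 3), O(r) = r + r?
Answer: -48/13 ≈ -3.6923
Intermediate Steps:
O(r) = 2*r
x(v) = -v
g(k, Z) = -4/k - Z/3 (g(k, Z) = -4/k + Z*(-1/3) = -4/k - Z/3)
G = -3/2 (G = -4/(2*4) - 1/3*3 = -4/8 - 1 = -4*1/8 - 1 = -1/2 - 1 = -3/2 ≈ -1.5000)
t(o, f) = -2/13 (t(o, f) = 1/(-3/2 - 5) = 1/(-13/2) = -2/13)
t(-4, 4)*(x(-3) + 21) = -2*(-1*(-3) + 21)/13 = -2*(3 + 21)/13 = -2/13*24 = -48/13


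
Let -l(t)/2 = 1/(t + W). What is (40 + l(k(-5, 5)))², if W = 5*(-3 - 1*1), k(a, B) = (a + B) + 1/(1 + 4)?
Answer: 15760900/9801 ≈ 1608.1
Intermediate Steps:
k(a, B) = ⅕ + B + a (k(a, B) = (B + a) + 1/5 = (B + a) + ⅕ = ⅕ + B + a)
W = -20 (W = 5*(-3 - 1) = 5*(-4) = -20)
l(t) = -2/(-20 + t) (l(t) = -2/(t - 20) = -2/(-20 + t))
(40 + l(k(-5, 5)))² = (40 - 2/(-20 + (⅕ + 5 - 5)))² = (40 - 2/(-20 + ⅕))² = (40 - 2/(-99/5))² = (40 - 2*(-5/99))² = (40 + 10/99)² = (3970/99)² = 15760900/9801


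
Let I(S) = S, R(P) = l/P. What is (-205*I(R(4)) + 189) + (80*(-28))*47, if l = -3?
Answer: -419749/4 ≈ -1.0494e+5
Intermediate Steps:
R(P) = -3/P
(-205*I(R(4)) + 189) + (80*(-28))*47 = (-(-615)/4 + 189) + (80*(-28))*47 = (-(-615)/4 + 189) - 2240*47 = (-205*(-3/4) + 189) - 105280 = (615/4 + 189) - 105280 = 1371/4 - 105280 = -419749/4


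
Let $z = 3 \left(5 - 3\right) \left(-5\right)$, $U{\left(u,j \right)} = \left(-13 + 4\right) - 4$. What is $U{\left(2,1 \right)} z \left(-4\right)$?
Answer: $-1560$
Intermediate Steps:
$U{\left(u,j \right)} = -13$ ($U{\left(u,j \right)} = -9 - 4 = -13$)
$z = -30$ ($z = 3 \cdot 2 \left(-5\right) = 6 \left(-5\right) = -30$)
$U{\left(2,1 \right)} z \left(-4\right) = - 13 \left(\left(-30\right) \left(-4\right)\right) = \left(-13\right) 120 = -1560$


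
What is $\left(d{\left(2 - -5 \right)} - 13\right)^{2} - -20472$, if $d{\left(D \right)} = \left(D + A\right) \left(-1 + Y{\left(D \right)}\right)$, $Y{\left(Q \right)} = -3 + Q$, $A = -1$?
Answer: $20497$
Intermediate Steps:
$d{\left(D \right)} = \left(-1 + D\right) \left(-4 + D\right)$ ($d{\left(D \right)} = \left(D - 1\right) \left(-1 + \left(-3 + D\right)\right) = \left(-1 + D\right) \left(-4 + D\right)$)
$\left(d{\left(2 - -5 \right)} - 13\right)^{2} - -20472 = \left(\left(4 + \left(2 - -5\right)^{2} - 5 \left(2 - -5\right)\right) - 13\right)^{2} - -20472 = \left(\left(4 + \left(2 + 5\right)^{2} - 5 \left(2 + 5\right)\right) - 13\right)^{2} + 20472 = \left(\left(4 + 7^{2} - 35\right) - 13\right)^{2} + 20472 = \left(\left(4 + 49 - 35\right) - 13\right)^{2} + 20472 = \left(18 - 13\right)^{2} + 20472 = 5^{2} + 20472 = 25 + 20472 = 20497$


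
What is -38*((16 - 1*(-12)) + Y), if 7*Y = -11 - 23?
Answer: -6156/7 ≈ -879.43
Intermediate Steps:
Y = -34/7 (Y = (-11 - 23)/7 = (⅐)*(-34) = -34/7 ≈ -4.8571)
-38*((16 - 1*(-12)) + Y) = -38*((16 - 1*(-12)) - 34/7) = -38*((16 + 12) - 34/7) = -38*(28 - 34/7) = -38*162/7 = -6156/7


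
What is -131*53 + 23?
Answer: -6920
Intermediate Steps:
-131*53 + 23 = -6943 + 23 = -6920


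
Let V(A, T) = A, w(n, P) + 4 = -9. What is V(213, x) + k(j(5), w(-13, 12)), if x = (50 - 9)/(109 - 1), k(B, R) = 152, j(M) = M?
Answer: 365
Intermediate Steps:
w(n, P) = -13 (w(n, P) = -4 - 9 = -13)
x = 41/108 ≈ 0.37963
V(213, x) + k(j(5), w(-13, 12)) = 213 + 152 = 365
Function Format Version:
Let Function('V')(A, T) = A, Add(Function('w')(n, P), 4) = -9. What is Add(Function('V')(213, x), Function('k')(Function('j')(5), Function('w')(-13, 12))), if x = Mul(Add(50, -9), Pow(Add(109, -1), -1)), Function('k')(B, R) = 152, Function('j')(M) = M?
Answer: 365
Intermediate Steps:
Function('w')(n, P) = -13 (Function('w')(n, P) = Add(-4, -9) = -13)
x = Rational(41, 108) (x = Mul(41, Pow(108, -1)) = Mul(41, Rational(1, 108)) = Rational(41, 108) ≈ 0.37963)
Add(Function('V')(213, x), Function('k')(Function('j')(5), Function('w')(-13, 12))) = Add(213, 152) = 365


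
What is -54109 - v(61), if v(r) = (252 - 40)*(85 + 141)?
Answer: -102021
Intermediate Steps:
v(r) = 47912 (v(r) = 212*226 = 47912)
-54109 - v(61) = -54109 - 1*47912 = -54109 - 47912 = -102021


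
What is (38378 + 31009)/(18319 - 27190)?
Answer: -23129/2957 ≈ -7.8218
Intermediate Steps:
(38378 + 31009)/(18319 - 27190) = 69387/(-8871) = 69387*(-1/8871) = -23129/2957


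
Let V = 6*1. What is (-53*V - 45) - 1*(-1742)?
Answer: 1379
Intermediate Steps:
V = 6
(-53*V - 45) - 1*(-1742) = (-53*6 - 45) - 1*(-1742) = (-318 - 45) + 1742 = -363 + 1742 = 1379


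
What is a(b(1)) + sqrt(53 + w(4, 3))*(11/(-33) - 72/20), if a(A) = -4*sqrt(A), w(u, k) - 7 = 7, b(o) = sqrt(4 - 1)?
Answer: -4*3**(1/4) - 59*sqrt(67)/15 ≈ -37.460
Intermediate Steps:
b(o) = sqrt(3)
w(u, k) = 14 (w(u, k) = 7 + 7 = 14)
a(b(1)) + sqrt(53 + w(4, 3))*(11/(-33) - 72/20) = -4*3**(1/4) + sqrt(53 + 14)*(11/(-33) - 72/20) = -4*3**(1/4) + sqrt(67)*(11*(-1/33) - 72*1/20) = -4*3**(1/4) + sqrt(67)*(-1/3 - 18/5) = -4*3**(1/4) + sqrt(67)*(-59/15) = -4*3**(1/4) - 59*sqrt(67)/15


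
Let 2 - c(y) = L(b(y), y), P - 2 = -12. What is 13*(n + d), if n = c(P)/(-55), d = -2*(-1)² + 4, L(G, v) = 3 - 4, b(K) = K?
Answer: 1391/55 ≈ 25.291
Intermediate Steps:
L(G, v) = -1
P = -10 (P = 2 - 12 = -10)
c(y) = 3 (c(y) = 2 - 1*(-1) = 2 + 1 = 3)
d = 2 (d = -2*1 + 4 = -2 + 4 = 2)
n = -3/55 (n = 3/(-55) = 3*(-1/55) = -3/55 ≈ -0.054545)
13*(n + d) = 13*(-3/55 + 2) = 13*(107/55) = 1391/55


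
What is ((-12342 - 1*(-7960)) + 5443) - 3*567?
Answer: -640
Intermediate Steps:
((-12342 - 1*(-7960)) + 5443) - 3*567 = ((-12342 + 7960) + 5443) - 1701 = (-4382 + 5443) - 1701 = 1061 - 1701 = -640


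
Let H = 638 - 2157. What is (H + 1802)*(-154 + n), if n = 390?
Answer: 66788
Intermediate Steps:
H = -1519
(H + 1802)*(-154 + n) = (-1519 + 1802)*(-154 + 390) = 283*236 = 66788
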